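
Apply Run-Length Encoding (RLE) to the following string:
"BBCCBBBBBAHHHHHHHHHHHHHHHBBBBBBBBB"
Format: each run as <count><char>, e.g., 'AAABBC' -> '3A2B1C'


Scanning runs left to right:
  i=0: run of 'B' x 2 -> '2B'
  i=2: run of 'C' x 2 -> '2C'
  i=4: run of 'B' x 5 -> '5B'
  i=9: run of 'A' x 1 -> '1A'
  i=10: run of 'H' x 15 -> '15H'
  i=25: run of 'B' x 9 -> '9B'

RLE = 2B2C5B1A15H9B


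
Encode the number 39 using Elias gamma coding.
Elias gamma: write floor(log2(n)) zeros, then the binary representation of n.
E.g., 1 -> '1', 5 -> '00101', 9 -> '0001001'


num_bits = floor(log2(39)) + 1 = 6
leading_zeros = num_bits - 1 = 5
binary(39) = 100111

Elias gamma(39) = '00000' + '100111' = 00000100111 (11 bits)


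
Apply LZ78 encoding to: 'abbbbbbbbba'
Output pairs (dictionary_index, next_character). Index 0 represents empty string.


LZ78 encoding steps:
Dictionary: {0: ''}
Step 1: w='' (idx 0), next='a' -> output (0, 'a'), add 'a' as idx 1
Step 2: w='' (idx 0), next='b' -> output (0, 'b'), add 'b' as idx 2
Step 3: w='b' (idx 2), next='b' -> output (2, 'b'), add 'bb' as idx 3
Step 4: w='bb' (idx 3), next='b' -> output (3, 'b'), add 'bbb' as idx 4
Step 5: w='bbb' (idx 4), next='a' -> output (4, 'a'), add 'bbba' as idx 5


Encoded: [(0, 'a'), (0, 'b'), (2, 'b'), (3, 'b'), (4, 'a')]


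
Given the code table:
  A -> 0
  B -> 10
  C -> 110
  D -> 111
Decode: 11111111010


Decoding:
111 -> D
111 -> D
110 -> C
10 -> B


Result: DDCB


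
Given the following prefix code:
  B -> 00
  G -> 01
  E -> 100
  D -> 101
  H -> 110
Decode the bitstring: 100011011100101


Decoding step by step:
Bits 100 -> E
Bits 01 -> G
Bits 101 -> D
Bits 110 -> H
Bits 01 -> G
Bits 01 -> G


Decoded message: EGDHGG


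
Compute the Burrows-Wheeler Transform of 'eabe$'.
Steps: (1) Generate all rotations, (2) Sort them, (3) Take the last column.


Rotations (sorted):
  0: $eabe -> last char: e
  1: abe$e -> last char: e
  2: be$ea -> last char: a
  3: e$eab -> last char: b
  4: eabe$ -> last char: $


BWT = eeab$


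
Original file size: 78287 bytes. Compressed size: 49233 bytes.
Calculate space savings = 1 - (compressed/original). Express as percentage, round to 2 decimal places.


ratio = compressed/original = 49233/78287 = 0.628878
savings = 1 - ratio = 1 - 0.628878 = 0.371122
as a percentage: 0.371122 * 100 = 37.11%

Space savings = 1 - 49233/78287 = 37.11%


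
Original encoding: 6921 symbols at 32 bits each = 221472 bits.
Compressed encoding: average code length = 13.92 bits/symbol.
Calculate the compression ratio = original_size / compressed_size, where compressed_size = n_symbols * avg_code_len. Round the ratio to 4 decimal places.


original_size = n_symbols * orig_bits = 6921 * 32 = 221472 bits
compressed_size = n_symbols * avg_code_len = 6921 * 13.92 = 96340.32 bits
ratio = original_size / compressed_size = 221472 / 96340.32 = 2.2989

Compression ratio = 2.2989


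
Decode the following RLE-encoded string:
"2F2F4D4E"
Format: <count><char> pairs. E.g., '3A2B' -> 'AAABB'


Expanding each <count><char> pair:
  2F -> 'FF'
  2F -> 'FF'
  4D -> 'DDDD'
  4E -> 'EEEE'

Decoded = FFFFDDDDEEEE


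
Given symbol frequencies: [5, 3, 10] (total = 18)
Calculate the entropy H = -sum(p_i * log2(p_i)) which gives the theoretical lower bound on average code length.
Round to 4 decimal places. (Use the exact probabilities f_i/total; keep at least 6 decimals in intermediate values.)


Per-symbol terms -p_i * log2(p_i) with p_i = f_i/18:
  p = 5/18 = 0.277778: log2(p) = -1.847997, -p*log2(p) = 0.513332
  p = 3/18 = 0.166667: log2(p) = -2.584963, -p*log2(p) = 0.430827
  p = 10/18 = 0.555556: log2(p) = -0.847997, -p*log2(p) = 0.471109
H = 0.513332 + 0.430827 + 0.471109 = 1.415268

H = 1.4153 bits/symbol


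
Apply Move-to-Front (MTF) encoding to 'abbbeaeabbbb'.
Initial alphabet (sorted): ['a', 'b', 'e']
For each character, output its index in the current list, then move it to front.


MTF encoding:
'a': index 0 in ['a', 'b', 'e'] -> ['a', 'b', 'e']
'b': index 1 in ['a', 'b', 'e'] -> ['b', 'a', 'e']
'b': index 0 in ['b', 'a', 'e'] -> ['b', 'a', 'e']
'b': index 0 in ['b', 'a', 'e'] -> ['b', 'a', 'e']
'e': index 2 in ['b', 'a', 'e'] -> ['e', 'b', 'a']
'a': index 2 in ['e', 'b', 'a'] -> ['a', 'e', 'b']
'e': index 1 in ['a', 'e', 'b'] -> ['e', 'a', 'b']
'a': index 1 in ['e', 'a', 'b'] -> ['a', 'e', 'b']
'b': index 2 in ['a', 'e', 'b'] -> ['b', 'a', 'e']
'b': index 0 in ['b', 'a', 'e'] -> ['b', 'a', 'e']
'b': index 0 in ['b', 'a', 'e'] -> ['b', 'a', 'e']
'b': index 0 in ['b', 'a', 'e'] -> ['b', 'a', 'e']


Output: [0, 1, 0, 0, 2, 2, 1, 1, 2, 0, 0, 0]


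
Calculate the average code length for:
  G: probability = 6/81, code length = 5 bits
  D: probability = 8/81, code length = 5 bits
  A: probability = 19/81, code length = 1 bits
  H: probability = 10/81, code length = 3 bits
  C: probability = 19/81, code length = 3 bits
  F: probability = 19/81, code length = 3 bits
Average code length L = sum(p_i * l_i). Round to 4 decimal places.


Weighted contributions p_i * l_i:
  G: (6/81) * 5 = 30/81
  D: (8/81) * 5 = 40/81
  A: (19/81) * 1 = 19/81
  H: (10/81) * 3 = 30/81
  C: (19/81) * 3 = 57/81
  F: (19/81) * 3 = 57/81
Sum = (30 + 40 + 19 + 30 + 57 + 57)/81 = 233/81

L = 233/81 = 2.8765 bits/symbol


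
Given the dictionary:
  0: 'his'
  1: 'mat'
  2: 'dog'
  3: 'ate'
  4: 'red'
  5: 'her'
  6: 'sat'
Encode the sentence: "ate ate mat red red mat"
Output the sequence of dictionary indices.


Look up each word in the dictionary:
  'ate' -> 3
  'ate' -> 3
  'mat' -> 1
  'red' -> 4
  'red' -> 4
  'mat' -> 1

Encoded: [3, 3, 1, 4, 4, 1]


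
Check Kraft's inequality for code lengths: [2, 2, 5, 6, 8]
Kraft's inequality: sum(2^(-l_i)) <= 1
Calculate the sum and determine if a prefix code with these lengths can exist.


Sum = 2^(-2) + 2^(-2) + 2^(-5) + 2^(-6) + 2^(-8)
    = 0.25 + 0.25 + 0.03125 + 0.015625 + 0.00390625
    = 141/256 = 0.55078125
Since 0.55078125 <= 1, Kraft's inequality IS satisfied.
A prefix code with these lengths CAN exist.

Kraft sum = 0.55078125. Satisfied.


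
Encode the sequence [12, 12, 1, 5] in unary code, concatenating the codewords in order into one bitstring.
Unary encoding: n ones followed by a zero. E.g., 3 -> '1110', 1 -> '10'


Encode each number as n ones followed by a terminating 0:
  12 -> 1111111111110 (13 bits)
  12 -> 1111111111110 (13 bits)
  1 -> 10 (2 bits)
  5 -> 111110 (6 bits)
Total length = 13 + 13 + 2 + 6 = 34 bits.

Unary([12, 12, 1, 5]) = 1111111111110111111111111010111110 (34 bits)


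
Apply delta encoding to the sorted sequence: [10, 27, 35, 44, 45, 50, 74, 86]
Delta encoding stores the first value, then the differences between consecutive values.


First value: 10
Deltas:
  27 - 10 = 17
  35 - 27 = 8
  44 - 35 = 9
  45 - 44 = 1
  50 - 45 = 5
  74 - 50 = 24
  86 - 74 = 12


Delta encoded: [10, 17, 8, 9, 1, 5, 24, 12]


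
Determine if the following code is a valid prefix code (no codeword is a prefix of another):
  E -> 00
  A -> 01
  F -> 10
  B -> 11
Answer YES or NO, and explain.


Checking each pair (does one codeword prefix another?):
  E='00' vs A='01': no prefix
  E='00' vs F='10': no prefix
  E='00' vs B='11': no prefix
  A='01' vs E='00': no prefix
  A='01' vs F='10': no prefix
  A='01' vs B='11': no prefix
  F='10' vs E='00': no prefix
  F='10' vs A='01': no prefix
  F='10' vs B='11': no prefix
  B='11' vs E='00': no prefix
  B='11' vs A='01': no prefix
  B='11' vs F='10': no prefix
No violation found over all pairs.

YES -- this is a valid prefix code. No codeword is a prefix of any other codeword.


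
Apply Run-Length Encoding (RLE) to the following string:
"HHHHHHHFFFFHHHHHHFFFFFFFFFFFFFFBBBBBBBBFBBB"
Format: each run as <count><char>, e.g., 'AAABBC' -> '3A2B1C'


Scanning runs left to right:
  i=0: run of 'H' x 7 -> '7H'
  i=7: run of 'F' x 4 -> '4F'
  i=11: run of 'H' x 6 -> '6H'
  i=17: run of 'F' x 14 -> '14F'
  i=31: run of 'B' x 8 -> '8B'
  i=39: run of 'F' x 1 -> '1F'
  i=40: run of 'B' x 3 -> '3B'

RLE = 7H4F6H14F8B1F3B


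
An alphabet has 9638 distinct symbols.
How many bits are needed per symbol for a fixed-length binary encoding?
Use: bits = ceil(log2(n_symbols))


log2(9638) = 13.2345
Bracket: 2^13 = 8192 < 9638 <= 2^14 = 16384
So ceil(log2(9638)) = 14

bits = ceil(log2(9638)) = ceil(13.2345) = 14 bits


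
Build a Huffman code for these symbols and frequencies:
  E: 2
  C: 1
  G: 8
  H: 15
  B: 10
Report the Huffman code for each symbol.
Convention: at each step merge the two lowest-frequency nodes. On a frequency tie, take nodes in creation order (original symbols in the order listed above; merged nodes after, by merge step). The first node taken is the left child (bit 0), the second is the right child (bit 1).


Huffman tree construction:
Step 1: Merge C(1) + E(2) = 3
Step 2: Merge (C+E)(3) + G(8) = 11
Step 3: Merge B(10) + ((C+E)+G)(11) = 21
Step 4: Merge H(15) + (B+((C+E)+G))(21) = 36
Read each symbol's code off the tree from the root (left child = 0, right child = 1).

Codes:
  E: 1101 (length 4)
  C: 1100 (length 4)
  G: 111 (length 3)
  H: 0 (length 1)
  B: 10 (length 2)
Average code length: 71/36 = 1.9722 bits/symbol


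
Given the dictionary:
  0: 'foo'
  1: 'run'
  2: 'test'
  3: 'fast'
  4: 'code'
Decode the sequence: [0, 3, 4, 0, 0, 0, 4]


Look up each index in the dictionary:
  0 -> 'foo'
  3 -> 'fast'
  4 -> 'code'
  0 -> 'foo'
  0 -> 'foo'
  0 -> 'foo'
  4 -> 'code'

Decoded: "foo fast code foo foo foo code"


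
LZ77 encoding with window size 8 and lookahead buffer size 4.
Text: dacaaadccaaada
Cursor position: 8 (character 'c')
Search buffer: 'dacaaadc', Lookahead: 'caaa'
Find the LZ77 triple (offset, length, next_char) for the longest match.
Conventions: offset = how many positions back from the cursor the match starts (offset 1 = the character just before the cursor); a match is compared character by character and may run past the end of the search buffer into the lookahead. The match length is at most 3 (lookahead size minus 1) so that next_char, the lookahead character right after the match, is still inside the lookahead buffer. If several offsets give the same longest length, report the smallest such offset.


Try each offset into the search buffer:
  offset=1 (pos 7, char 'c'): match length 1
  offset=2 (pos 6, char 'd'): match length 0
  offset=3 (pos 5, char 'a'): match length 0
  offset=4 (pos 4, char 'a'): match length 0
  offset=5 (pos 3, char 'a'): match length 0
  offset=6 (pos 2, char 'c'): match length 3
  offset=7 (pos 1, char 'a'): match length 0
  offset=8 (pos 0, char 'd'): match length 0
Longest match has length 3 at offset 6.
next_char = character at position 8 + 3 = 11 -> 'a'

Best match: offset=6, length=3 (matching 'caa' starting at position 2)
LZ77 triple: (6, 3, 'a')


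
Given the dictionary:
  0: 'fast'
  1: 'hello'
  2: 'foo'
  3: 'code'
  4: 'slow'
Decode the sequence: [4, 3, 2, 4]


Look up each index in the dictionary:
  4 -> 'slow'
  3 -> 'code'
  2 -> 'foo'
  4 -> 'slow'

Decoded: "slow code foo slow"


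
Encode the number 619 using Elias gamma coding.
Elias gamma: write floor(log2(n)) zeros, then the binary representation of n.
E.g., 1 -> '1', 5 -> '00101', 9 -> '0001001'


num_bits = floor(log2(619)) + 1 = 10
leading_zeros = num_bits - 1 = 9
binary(619) = 1001101011

Elias gamma(619) = '000000000' + '1001101011' = 0000000001001101011 (19 bits)


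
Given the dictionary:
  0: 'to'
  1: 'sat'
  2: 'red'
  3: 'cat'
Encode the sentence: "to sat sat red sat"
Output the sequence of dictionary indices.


Look up each word in the dictionary:
  'to' -> 0
  'sat' -> 1
  'sat' -> 1
  'red' -> 2
  'sat' -> 1

Encoded: [0, 1, 1, 2, 1]


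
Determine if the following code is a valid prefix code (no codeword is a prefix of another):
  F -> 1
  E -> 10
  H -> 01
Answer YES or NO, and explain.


Checking each pair (does one codeword prefix another?):
  F='1' vs E='10': prefix -- VIOLATION

NO -- this is NOT a valid prefix code. F (1) is a prefix of E (10).


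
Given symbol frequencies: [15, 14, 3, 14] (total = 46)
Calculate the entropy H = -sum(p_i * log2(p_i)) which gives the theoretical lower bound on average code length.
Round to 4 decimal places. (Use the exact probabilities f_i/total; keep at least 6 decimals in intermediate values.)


Per-symbol terms -p_i * log2(p_i) with p_i = f_i/46:
  p = 15/46 = 0.326087: log2(p) = -1.616671, -p*log2(p) = 0.527175
  p = 14/46 = 0.304348: log2(p) = -1.716207, -p*log2(p) = 0.522324
  p = 3/46 = 0.065217: log2(p) = -3.938599, -p*log2(p) = 0.256865
  p = 14/46 = 0.304348: log2(p) = -1.716207, -p*log2(p) = 0.522324
H = 0.527175 + 0.522324 + 0.256865 + 0.522324 = 1.828688

H = 1.8287 bits/symbol


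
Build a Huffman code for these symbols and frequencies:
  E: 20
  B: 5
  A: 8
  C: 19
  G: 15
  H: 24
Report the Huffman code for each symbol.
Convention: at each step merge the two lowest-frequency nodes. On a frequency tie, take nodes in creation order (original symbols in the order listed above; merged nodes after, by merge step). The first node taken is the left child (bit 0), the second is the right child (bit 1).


Huffman tree construction:
Step 1: Merge B(5) + A(8) = 13
Step 2: Merge (B+A)(13) + G(15) = 28
Step 3: Merge C(19) + E(20) = 39
Step 4: Merge H(24) + ((B+A)+G)(28) = 52
Step 5: Merge (C+E)(39) + (H+((B+A)+G))(52) = 91
Read each symbol's code off the tree from the root (left child = 0, right child = 1).

Codes:
  E: 01 (length 2)
  B: 1100 (length 4)
  A: 1101 (length 4)
  C: 00 (length 2)
  G: 111 (length 3)
  H: 10 (length 2)
Average code length: 223/91 = 2.4505 bits/symbol


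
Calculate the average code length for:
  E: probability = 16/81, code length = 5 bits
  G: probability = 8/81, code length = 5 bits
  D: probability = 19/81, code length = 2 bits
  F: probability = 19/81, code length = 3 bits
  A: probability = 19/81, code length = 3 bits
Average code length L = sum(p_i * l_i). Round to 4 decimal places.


Weighted contributions p_i * l_i:
  E: (16/81) * 5 = 80/81
  G: (8/81) * 5 = 40/81
  D: (19/81) * 2 = 38/81
  F: (19/81) * 3 = 57/81
  A: (19/81) * 3 = 57/81
Sum = (80 + 40 + 38 + 57 + 57)/81 = 272/81

L = 272/81 = 3.3580 bits/symbol


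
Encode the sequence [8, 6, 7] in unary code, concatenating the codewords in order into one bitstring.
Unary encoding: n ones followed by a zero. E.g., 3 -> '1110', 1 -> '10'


Encode each number as n ones followed by a terminating 0:
  8 -> 111111110 (9 bits)
  6 -> 1111110 (7 bits)
  7 -> 11111110 (8 bits)
Total length = 9 + 7 + 8 = 24 bits.

Unary([8, 6, 7]) = 111111110111111011111110 (24 bits)


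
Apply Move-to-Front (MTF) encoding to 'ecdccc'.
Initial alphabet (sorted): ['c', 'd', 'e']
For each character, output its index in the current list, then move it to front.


MTF encoding:
'e': index 2 in ['c', 'd', 'e'] -> ['e', 'c', 'd']
'c': index 1 in ['e', 'c', 'd'] -> ['c', 'e', 'd']
'd': index 2 in ['c', 'e', 'd'] -> ['d', 'c', 'e']
'c': index 1 in ['d', 'c', 'e'] -> ['c', 'd', 'e']
'c': index 0 in ['c', 'd', 'e'] -> ['c', 'd', 'e']
'c': index 0 in ['c', 'd', 'e'] -> ['c', 'd', 'e']


Output: [2, 1, 2, 1, 0, 0]


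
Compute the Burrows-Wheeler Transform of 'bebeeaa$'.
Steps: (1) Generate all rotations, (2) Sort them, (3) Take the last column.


Rotations (sorted):
  0: $bebeeaa -> last char: a
  1: a$bebeea -> last char: a
  2: aa$bebee -> last char: e
  3: bebeeaa$ -> last char: $
  4: beeaa$be -> last char: e
  5: eaa$bebe -> last char: e
  6: ebeeaa$b -> last char: b
  7: eeaa$beb -> last char: b


BWT = aae$eebb


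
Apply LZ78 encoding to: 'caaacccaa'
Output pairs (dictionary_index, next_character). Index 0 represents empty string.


LZ78 encoding steps:
Dictionary: {0: ''}
Step 1: w='' (idx 0), next='c' -> output (0, 'c'), add 'c' as idx 1
Step 2: w='' (idx 0), next='a' -> output (0, 'a'), add 'a' as idx 2
Step 3: w='a' (idx 2), next='a' -> output (2, 'a'), add 'aa' as idx 3
Step 4: w='c' (idx 1), next='c' -> output (1, 'c'), add 'cc' as idx 4
Step 5: w='c' (idx 1), next='a' -> output (1, 'a'), add 'ca' as idx 5
Step 6: w='a' (idx 2), end of input -> output (2, '')


Encoded: [(0, 'c'), (0, 'a'), (2, 'a'), (1, 'c'), (1, 'a'), (2, '')]


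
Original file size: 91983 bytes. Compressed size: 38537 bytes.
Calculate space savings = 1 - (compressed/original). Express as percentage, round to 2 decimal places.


ratio = compressed/original = 38537/91983 = 0.418958
savings = 1 - ratio = 1 - 0.418958 = 0.581042
as a percentage: 0.581042 * 100 = 58.1%

Space savings = 1 - 38537/91983 = 58.1%


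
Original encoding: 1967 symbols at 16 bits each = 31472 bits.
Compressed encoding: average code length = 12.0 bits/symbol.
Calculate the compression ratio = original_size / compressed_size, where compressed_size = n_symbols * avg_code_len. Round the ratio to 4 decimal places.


original_size = n_symbols * orig_bits = 1967 * 16 = 31472 bits
compressed_size = n_symbols * avg_code_len = 1967 * 12.0 = 23604.0 bits
ratio = original_size / compressed_size = 31472 / 23604.0 = 1.3333

Compression ratio = 1.3333


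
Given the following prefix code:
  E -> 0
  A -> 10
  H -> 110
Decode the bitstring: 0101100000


Decoding step by step:
Bits 0 -> E
Bits 10 -> A
Bits 110 -> H
Bits 0 -> E
Bits 0 -> E
Bits 0 -> E
Bits 0 -> E


Decoded message: EAHEEEE


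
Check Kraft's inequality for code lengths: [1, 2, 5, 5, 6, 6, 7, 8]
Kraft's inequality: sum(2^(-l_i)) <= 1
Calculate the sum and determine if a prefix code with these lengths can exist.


Sum = 2^(-1) + 2^(-2) + 2^(-5) + 2^(-5) + 2^(-6) + 2^(-6) + 2^(-7) + 2^(-8)
    = 0.5 + 0.25 + 0.03125 + 0.03125 + 0.015625 + 0.015625 + 0.0078125 + 0.00390625
    = 219/256 = 0.85546875
Since 0.85546875 <= 1, Kraft's inequality IS satisfied.
A prefix code with these lengths CAN exist.

Kraft sum = 0.85546875. Satisfied.


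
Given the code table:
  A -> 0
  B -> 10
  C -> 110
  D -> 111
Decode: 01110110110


Decoding:
0 -> A
111 -> D
0 -> A
110 -> C
110 -> C


Result: ADACC


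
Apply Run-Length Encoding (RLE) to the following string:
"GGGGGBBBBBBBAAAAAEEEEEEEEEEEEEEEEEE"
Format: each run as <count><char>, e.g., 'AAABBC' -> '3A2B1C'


Scanning runs left to right:
  i=0: run of 'G' x 5 -> '5G'
  i=5: run of 'B' x 7 -> '7B'
  i=12: run of 'A' x 5 -> '5A'
  i=17: run of 'E' x 18 -> '18E'

RLE = 5G7B5A18E


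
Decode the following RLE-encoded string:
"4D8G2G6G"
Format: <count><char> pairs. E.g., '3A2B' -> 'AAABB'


Expanding each <count><char> pair:
  4D -> 'DDDD'
  8G -> 'GGGGGGGG'
  2G -> 'GG'
  6G -> 'GGGGGG'

Decoded = DDDDGGGGGGGGGGGGGGGG


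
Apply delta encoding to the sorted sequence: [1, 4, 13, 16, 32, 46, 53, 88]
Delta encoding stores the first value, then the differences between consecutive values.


First value: 1
Deltas:
  4 - 1 = 3
  13 - 4 = 9
  16 - 13 = 3
  32 - 16 = 16
  46 - 32 = 14
  53 - 46 = 7
  88 - 53 = 35


Delta encoded: [1, 3, 9, 3, 16, 14, 7, 35]


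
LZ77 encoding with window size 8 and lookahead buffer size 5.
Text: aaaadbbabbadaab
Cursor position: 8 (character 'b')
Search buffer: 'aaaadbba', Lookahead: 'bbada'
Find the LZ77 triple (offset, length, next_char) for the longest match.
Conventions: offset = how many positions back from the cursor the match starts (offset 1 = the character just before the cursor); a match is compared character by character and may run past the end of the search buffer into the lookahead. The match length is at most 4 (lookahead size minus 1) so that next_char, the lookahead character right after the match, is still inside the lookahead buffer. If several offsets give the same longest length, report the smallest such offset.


Try each offset into the search buffer:
  offset=1 (pos 7, char 'a'): match length 0
  offset=2 (pos 6, char 'b'): match length 1
  offset=3 (pos 5, char 'b'): match length 3
  offset=4 (pos 4, char 'd'): match length 0
  offset=5 (pos 3, char 'a'): match length 0
  offset=6 (pos 2, char 'a'): match length 0
  offset=7 (pos 1, char 'a'): match length 0
  offset=8 (pos 0, char 'a'): match length 0
Longest match has length 3 at offset 3.
next_char = character at position 8 + 3 = 11 -> 'd'

Best match: offset=3, length=3 (matching 'bba' starting at position 5)
LZ77 triple: (3, 3, 'd')


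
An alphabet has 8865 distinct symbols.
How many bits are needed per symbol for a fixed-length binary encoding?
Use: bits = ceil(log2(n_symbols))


log2(8865) = 13.1139
Bracket: 2^13 = 8192 < 8865 <= 2^14 = 16384
So ceil(log2(8865)) = 14

bits = ceil(log2(8865)) = ceil(13.1139) = 14 bits


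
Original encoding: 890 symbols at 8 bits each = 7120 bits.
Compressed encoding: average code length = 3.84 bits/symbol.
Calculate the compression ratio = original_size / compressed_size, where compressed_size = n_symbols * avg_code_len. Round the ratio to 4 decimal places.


original_size = n_symbols * orig_bits = 890 * 8 = 7120 bits
compressed_size = n_symbols * avg_code_len = 890 * 3.84 = 3417.6 bits
ratio = original_size / compressed_size = 7120 / 3417.6 = 2.0833

Compression ratio = 2.0833


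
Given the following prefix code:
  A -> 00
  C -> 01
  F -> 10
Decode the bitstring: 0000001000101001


Decoding step by step:
Bits 00 -> A
Bits 00 -> A
Bits 00 -> A
Bits 10 -> F
Bits 00 -> A
Bits 10 -> F
Bits 10 -> F
Bits 01 -> C


Decoded message: AAAFAFFC


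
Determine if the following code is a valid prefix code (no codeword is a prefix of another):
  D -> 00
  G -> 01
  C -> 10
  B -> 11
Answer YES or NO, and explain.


Checking each pair (does one codeword prefix another?):
  D='00' vs G='01': no prefix
  D='00' vs C='10': no prefix
  D='00' vs B='11': no prefix
  G='01' vs D='00': no prefix
  G='01' vs C='10': no prefix
  G='01' vs B='11': no prefix
  C='10' vs D='00': no prefix
  C='10' vs G='01': no prefix
  C='10' vs B='11': no prefix
  B='11' vs D='00': no prefix
  B='11' vs G='01': no prefix
  B='11' vs C='10': no prefix
No violation found over all pairs.

YES -- this is a valid prefix code. No codeword is a prefix of any other codeword.


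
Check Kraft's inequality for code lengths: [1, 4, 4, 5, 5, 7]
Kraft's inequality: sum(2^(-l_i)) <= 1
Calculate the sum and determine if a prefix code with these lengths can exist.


Sum = 2^(-1) + 2^(-4) + 2^(-4) + 2^(-5) + 2^(-5) + 2^(-7)
    = 0.5 + 0.0625 + 0.0625 + 0.03125 + 0.03125 + 0.0078125
    = 89/128 = 0.6953125
Since 0.6953125 <= 1, Kraft's inequality IS satisfied.
A prefix code with these lengths CAN exist.

Kraft sum = 0.6953125. Satisfied.


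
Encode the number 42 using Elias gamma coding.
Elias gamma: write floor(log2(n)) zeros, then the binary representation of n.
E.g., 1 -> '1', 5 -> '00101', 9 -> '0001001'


num_bits = floor(log2(42)) + 1 = 6
leading_zeros = num_bits - 1 = 5
binary(42) = 101010

Elias gamma(42) = '00000' + '101010' = 00000101010 (11 bits)


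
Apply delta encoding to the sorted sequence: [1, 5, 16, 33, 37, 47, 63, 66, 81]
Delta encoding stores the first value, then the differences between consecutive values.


First value: 1
Deltas:
  5 - 1 = 4
  16 - 5 = 11
  33 - 16 = 17
  37 - 33 = 4
  47 - 37 = 10
  63 - 47 = 16
  66 - 63 = 3
  81 - 66 = 15


Delta encoded: [1, 4, 11, 17, 4, 10, 16, 3, 15]


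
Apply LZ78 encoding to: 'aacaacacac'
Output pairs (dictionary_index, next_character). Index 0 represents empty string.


LZ78 encoding steps:
Dictionary: {0: ''}
Step 1: w='' (idx 0), next='a' -> output (0, 'a'), add 'a' as idx 1
Step 2: w='a' (idx 1), next='c' -> output (1, 'c'), add 'ac' as idx 2
Step 3: w='a' (idx 1), next='a' -> output (1, 'a'), add 'aa' as idx 3
Step 4: w='' (idx 0), next='c' -> output (0, 'c'), add 'c' as idx 4
Step 5: w='ac' (idx 2), next='a' -> output (2, 'a'), add 'aca' as idx 5
Step 6: w='c' (idx 4), end of input -> output (4, '')


Encoded: [(0, 'a'), (1, 'c'), (1, 'a'), (0, 'c'), (2, 'a'), (4, '')]


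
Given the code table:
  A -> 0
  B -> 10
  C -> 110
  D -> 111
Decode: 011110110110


Decoding:
0 -> A
111 -> D
10 -> B
110 -> C
110 -> C


Result: ADBCC


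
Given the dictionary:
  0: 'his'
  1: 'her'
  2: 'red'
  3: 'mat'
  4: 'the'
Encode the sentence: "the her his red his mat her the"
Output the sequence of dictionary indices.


Look up each word in the dictionary:
  'the' -> 4
  'her' -> 1
  'his' -> 0
  'red' -> 2
  'his' -> 0
  'mat' -> 3
  'her' -> 1
  'the' -> 4

Encoded: [4, 1, 0, 2, 0, 3, 1, 4]


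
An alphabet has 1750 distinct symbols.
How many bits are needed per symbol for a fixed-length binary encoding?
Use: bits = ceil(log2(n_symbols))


log2(1750) = 10.7731
Bracket: 2^10 = 1024 < 1750 <= 2^11 = 2048
So ceil(log2(1750)) = 11

bits = ceil(log2(1750)) = ceil(10.7731) = 11 bits


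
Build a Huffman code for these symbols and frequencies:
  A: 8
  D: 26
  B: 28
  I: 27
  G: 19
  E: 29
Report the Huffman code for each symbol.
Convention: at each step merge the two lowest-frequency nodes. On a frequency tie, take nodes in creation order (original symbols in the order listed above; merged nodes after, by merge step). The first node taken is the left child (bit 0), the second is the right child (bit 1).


Huffman tree construction:
Step 1: Merge A(8) + G(19) = 27
Step 2: Merge D(26) + I(27) = 53
Step 3: Merge (A+G)(27) + B(28) = 55
Step 4: Merge E(29) + (D+I)(53) = 82
Step 5: Merge ((A+G)+B)(55) + (E+(D+I))(82) = 137
Read each symbol's code off the tree from the root (left child = 0, right child = 1).

Codes:
  A: 000 (length 3)
  D: 110 (length 3)
  B: 01 (length 2)
  I: 111 (length 3)
  G: 001 (length 3)
  E: 10 (length 2)
Average code length: 354/137 = 2.5839 bits/symbol


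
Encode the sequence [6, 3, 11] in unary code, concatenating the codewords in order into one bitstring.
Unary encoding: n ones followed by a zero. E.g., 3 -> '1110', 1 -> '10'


Encode each number as n ones followed by a terminating 0:
  6 -> 1111110 (7 bits)
  3 -> 1110 (4 bits)
  11 -> 111111111110 (12 bits)
Total length = 7 + 4 + 12 = 23 bits.

Unary([6, 3, 11]) = 11111101110111111111110 (23 bits)


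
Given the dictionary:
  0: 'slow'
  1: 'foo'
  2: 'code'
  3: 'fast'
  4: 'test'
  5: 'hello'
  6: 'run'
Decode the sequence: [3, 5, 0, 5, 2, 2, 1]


Look up each index in the dictionary:
  3 -> 'fast'
  5 -> 'hello'
  0 -> 'slow'
  5 -> 'hello'
  2 -> 'code'
  2 -> 'code'
  1 -> 'foo'

Decoded: "fast hello slow hello code code foo"


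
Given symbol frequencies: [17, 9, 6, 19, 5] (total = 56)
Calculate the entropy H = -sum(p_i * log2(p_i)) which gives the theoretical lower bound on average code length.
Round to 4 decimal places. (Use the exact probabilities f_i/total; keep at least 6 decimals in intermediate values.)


Per-symbol terms -p_i * log2(p_i) with p_i = f_i/56:
  p = 17/56 = 0.303571: log2(p) = -1.719892, -p*log2(p) = 0.522110
  p = 9/56 = 0.160714: log2(p) = -2.637430, -p*log2(p) = 0.423873
  p = 6/56 = 0.107143: log2(p) = -3.222392, -p*log2(p) = 0.345256
  p = 19/56 = 0.339286: log2(p) = -1.559427, -p*log2(p) = 0.529091
  p = 5/56 = 0.089286: log2(p) = -3.485427, -p*log2(p) = 0.311199
H = 0.522110 + 0.423873 + 0.345256 + 0.529091 + 0.311199 = 2.131529

H = 2.1315 bits/symbol


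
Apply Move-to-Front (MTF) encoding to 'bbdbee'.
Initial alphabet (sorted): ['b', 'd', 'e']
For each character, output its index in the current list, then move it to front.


MTF encoding:
'b': index 0 in ['b', 'd', 'e'] -> ['b', 'd', 'e']
'b': index 0 in ['b', 'd', 'e'] -> ['b', 'd', 'e']
'd': index 1 in ['b', 'd', 'e'] -> ['d', 'b', 'e']
'b': index 1 in ['d', 'b', 'e'] -> ['b', 'd', 'e']
'e': index 2 in ['b', 'd', 'e'] -> ['e', 'b', 'd']
'e': index 0 in ['e', 'b', 'd'] -> ['e', 'b', 'd']


Output: [0, 0, 1, 1, 2, 0]


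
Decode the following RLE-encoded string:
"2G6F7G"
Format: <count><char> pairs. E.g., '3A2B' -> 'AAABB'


Expanding each <count><char> pair:
  2G -> 'GG'
  6F -> 'FFFFFF'
  7G -> 'GGGGGGG'

Decoded = GGFFFFFFGGGGGGG


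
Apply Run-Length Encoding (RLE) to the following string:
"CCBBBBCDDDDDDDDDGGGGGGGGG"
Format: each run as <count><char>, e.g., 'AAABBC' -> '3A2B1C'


Scanning runs left to right:
  i=0: run of 'C' x 2 -> '2C'
  i=2: run of 'B' x 4 -> '4B'
  i=6: run of 'C' x 1 -> '1C'
  i=7: run of 'D' x 9 -> '9D'
  i=16: run of 'G' x 9 -> '9G'

RLE = 2C4B1C9D9G


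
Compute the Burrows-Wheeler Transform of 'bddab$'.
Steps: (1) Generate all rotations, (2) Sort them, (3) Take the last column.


Rotations (sorted):
  0: $bddab -> last char: b
  1: ab$bdd -> last char: d
  2: b$bdda -> last char: a
  3: bddab$ -> last char: $
  4: dab$bd -> last char: d
  5: ddab$b -> last char: b


BWT = bda$db


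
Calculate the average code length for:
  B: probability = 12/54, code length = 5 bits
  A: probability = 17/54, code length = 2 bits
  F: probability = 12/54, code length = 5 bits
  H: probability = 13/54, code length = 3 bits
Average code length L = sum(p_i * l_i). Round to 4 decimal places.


Weighted contributions p_i * l_i:
  B: (12/54) * 5 = 60/54
  A: (17/54) * 2 = 34/54
  F: (12/54) * 5 = 60/54
  H: (13/54) * 3 = 39/54
Sum = (60 + 34 + 60 + 39)/54 = 193/54

L = 193/54 = 3.5741 bits/symbol


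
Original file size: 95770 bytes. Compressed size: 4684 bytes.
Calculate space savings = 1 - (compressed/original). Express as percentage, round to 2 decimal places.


ratio = compressed/original = 4684/95770 = 0.048909
savings = 1 - ratio = 1 - 0.048909 = 0.951091
as a percentage: 0.951091 * 100 = 95.11%

Space savings = 1 - 4684/95770 = 95.11%


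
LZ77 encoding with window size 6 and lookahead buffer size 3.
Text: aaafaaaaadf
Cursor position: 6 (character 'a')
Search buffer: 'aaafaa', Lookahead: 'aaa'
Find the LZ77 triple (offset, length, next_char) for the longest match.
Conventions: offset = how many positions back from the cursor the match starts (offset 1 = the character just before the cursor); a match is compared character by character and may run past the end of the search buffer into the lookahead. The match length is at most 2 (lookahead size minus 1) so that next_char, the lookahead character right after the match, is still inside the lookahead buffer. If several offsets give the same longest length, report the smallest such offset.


Try each offset into the search buffer:
  offset=1 (pos 5, char 'a'): match length 2
  offset=2 (pos 4, char 'a'): match length 2
  offset=3 (pos 3, char 'f'): match length 0
  offset=4 (pos 2, char 'a'): match length 1
  offset=5 (pos 1, char 'a'): match length 2
  offset=6 (pos 0, char 'a'): match length 2
Longest match has length 2, found at offsets 1, 2, 5, 6; take the smallest, offset 1.
next_char = character at position 6 + 2 = 8 -> 'a'

Best match: offset=1, length=2 (matching 'aa' starting at position 5)
LZ77 triple: (1, 2, 'a')


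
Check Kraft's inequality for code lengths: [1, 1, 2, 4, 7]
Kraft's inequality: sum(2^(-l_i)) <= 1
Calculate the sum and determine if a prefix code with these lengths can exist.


Sum = 2^(-1) + 2^(-1) + 2^(-2) + 2^(-4) + 2^(-7)
    = 0.5 + 0.5 + 0.25 + 0.0625 + 0.0078125
    = 169/128 = 1.3203125
Since 1.3203125 > 1, Kraft's inequality is NOT satisfied.
A prefix code with these lengths CANNOT exist.

Kraft sum = 1.3203125. Not satisfied.


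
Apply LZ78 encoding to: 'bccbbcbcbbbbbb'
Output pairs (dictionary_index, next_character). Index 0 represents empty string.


LZ78 encoding steps:
Dictionary: {0: ''}
Step 1: w='' (idx 0), next='b' -> output (0, 'b'), add 'b' as idx 1
Step 2: w='' (idx 0), next='c' -> output (0, 'c'), add 'c' as idx 2
Step 3: w='c' (idx 2), next='b' -> output (2, 'b'), add 'cb' as idx 3
Step 4: w='b' (idx 1), next='c' -> output (1, 'c'), add 'bc' as idx 4
Step 5: w='bc' (idx 4), next='b' -> output (4, 'b'), add 'bcb' as idx 5
Step 6: w='b' (idx 1), next='b' -> output (1, 'b'), add 'bb' as idx 6
Step 7: w='bb' (idx 6), next='b' -> output (6, 'b'), add 'bbb' as idx 7


Encoded: [(0, 'b'), (0, 'c'), (2, 'b'), (1, 'c'), (4, 'b'), (1, 'b'), (6, 'b')]


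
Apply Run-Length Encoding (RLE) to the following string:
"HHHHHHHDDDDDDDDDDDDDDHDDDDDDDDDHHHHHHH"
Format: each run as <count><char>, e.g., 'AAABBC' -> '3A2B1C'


Scanning runs left to right:
  i=0: run of 'H' x 7 -> '7H'
  i=7: run of 'D' x 14 -> '14D'
  i=21: run of 'H' x 1 -> '1H'
  i=22: run of 'D' x 9 -> '9D'
  i=31: run of 'H' x 7 -> '7H'

RLE = 7H14D1H9D7H


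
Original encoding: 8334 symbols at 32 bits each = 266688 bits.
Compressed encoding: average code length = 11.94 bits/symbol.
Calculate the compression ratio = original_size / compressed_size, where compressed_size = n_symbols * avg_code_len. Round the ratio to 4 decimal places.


original_size = n_symbols * orig_bits = 8334 * 32 = 266688 bits
compressed_size = n_symbols * avg_code_len = 8334 * 11.94 = 99507.96 bits
ratio = original_size / compressed_size = 266688 / 99507.96 = 2.6801

Compression ratio = 2.6801


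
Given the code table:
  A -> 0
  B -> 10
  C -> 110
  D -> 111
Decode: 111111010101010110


Decoding:
111 -> D
111 -> D
0 -> A
10 -> B
10 -> B
10 -> B
10 -> B
110 -> C


Result: DDABBBBC


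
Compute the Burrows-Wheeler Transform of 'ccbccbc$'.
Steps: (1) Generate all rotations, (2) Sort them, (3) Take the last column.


Rotations (sorted):
  0: $ccbccbc -> last char: c
  1: bc$ccbcc -> last char: c
  2: bccbc$cc -> last char: c
  3: c$ccbccb -> last char: b
  4: cbc$ccbc -> last char: c
  5: cbccbc$c -> last char: c
  6: ccbc$ccb -> last char: b
  7: ccbccbc$ -> last char: $


BWT = cccbccb$


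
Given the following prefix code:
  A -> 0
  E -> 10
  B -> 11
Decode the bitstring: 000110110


Decoding step by step:
Bits 0 -> A
Bits 0 -> A
Bits 0 -> A
Bits 11 -> B
Bits 0 -> A
Bits 11 -> B
Bits 0 -> A


Decoded message: AAABABA


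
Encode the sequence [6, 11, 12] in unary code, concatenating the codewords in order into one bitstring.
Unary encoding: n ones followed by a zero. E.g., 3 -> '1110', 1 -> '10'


Encode each number as n ones followed by a terminating 0:
  6 -> 1111110 (7 bits)
  11 -> 111111111110 (12 bits)
  12 -> 1111111111110 (13 bits)
Total length = 7 + 12 + 13 = 32 bits.

Unary([6, 11, 12]) = 11111101111111111101111111111110 (32 bits)


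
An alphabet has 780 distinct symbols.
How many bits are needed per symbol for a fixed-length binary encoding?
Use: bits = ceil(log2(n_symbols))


log2(780) = 9.6073
Bracket: 2^9 = 512 < 780 <= 2^10 = 1024
So ceil(log2(780)) = 10

bits = ceil(log2(780)) = ceil(9.6073) = 10 bits


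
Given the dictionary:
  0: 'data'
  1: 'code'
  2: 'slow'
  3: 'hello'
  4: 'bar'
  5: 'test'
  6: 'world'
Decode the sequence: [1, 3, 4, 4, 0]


Look up each index in the dictionary:
  1 -> 'code'
  3 -> 'hello'
  4 -> 'bar'
  4 -> 'bar'
  0 -> 'data'

Decoded: "code hello bar bar data"


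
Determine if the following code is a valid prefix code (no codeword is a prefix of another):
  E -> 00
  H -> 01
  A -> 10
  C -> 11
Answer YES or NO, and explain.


Checking each pair (does one codeword prefix another?):
  E='00' vs H='01': no prefix
  E='00' vs A='10': no prefix
  E='00' vs C='11': no prefix
  H='01' vs E='00': no prefix
  H='01' vs A='10': no prefix
  H='01' vs C='11': no prefix
  A='10' vs E='00': no prefix
  A='10' vs H='01': no prefix
  A='10' vs C='11': no prefix
  C='11' vs E='00': no prefix
  C='11' vs H='01': no prefix
  C='11' vs A='10': no prefix
No violation found over all pairs.

YES -- this is a valid prefix code. No codeword is a prefix of any other codeword.


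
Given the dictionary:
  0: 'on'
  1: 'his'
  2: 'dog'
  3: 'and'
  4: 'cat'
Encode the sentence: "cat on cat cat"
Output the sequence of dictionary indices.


Look up each word in the dictionary:
  'cat' -> 4
  'on' -> 0
  'cat' -> 4
  'cat' -> 4

Encoded: [4, 0, 4, 4]


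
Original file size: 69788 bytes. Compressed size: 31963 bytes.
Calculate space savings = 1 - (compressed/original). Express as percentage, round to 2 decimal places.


ratio = compressed/original = 31963/69788 = 0.458001
savings = 1 - ratio = 1 - 0.458001 = 0.541999
as a percentage: 0.541999 * 100 = 54.2%

Space savings = 1 - 31963/69788 = 54.2%


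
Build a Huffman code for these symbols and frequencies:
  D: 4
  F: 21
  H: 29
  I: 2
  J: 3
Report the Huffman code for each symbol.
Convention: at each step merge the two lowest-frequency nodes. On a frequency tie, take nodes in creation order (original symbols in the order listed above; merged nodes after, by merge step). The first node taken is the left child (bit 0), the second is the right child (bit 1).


Huffman tree construction:
Step 1: Merge I(2) + J(3) = 5
Step 2: Merge D(4) + (I+J)(5) = 9
Step 3: Merge (D+(I+J))(9) + F(21) = 30
Step 4: Merge H(29) + ((D+(I+J))+F)(30) = 59
Read each symbol's code off the tree from the root (left child = 0, right child = 1).

Codes:
  D: 100 (length 3)
  F: 11 (length 2)
  H: 0 (length 1)
  I: 1010 (length 4)
  J: 1011 (length 4)
Average code length: 103/59 = 1.7458 bits/symbol


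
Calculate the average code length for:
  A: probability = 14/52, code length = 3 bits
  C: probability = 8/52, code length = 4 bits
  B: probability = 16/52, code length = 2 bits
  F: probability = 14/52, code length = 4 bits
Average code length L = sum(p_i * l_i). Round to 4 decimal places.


Weighted contributions p_i * l_i:
  A: (14/52) * 3 = 42/52
  C: (8/52) * 4 = 32/52
  B: (16/52) * 2 = 32/52
  F: (14/52) * 4 = 56/52
Sum = (42 + 32 + 32 + 56)/52 = 162/52

L = 162/52 = 3.1154 bits/symbol


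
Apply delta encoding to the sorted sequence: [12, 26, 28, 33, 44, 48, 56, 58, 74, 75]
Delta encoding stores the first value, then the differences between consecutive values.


First value: 12
Deltas:
  26 - 12 = 14
  28 - 26 = 2
  33 - 28 = 5
  44 - 33 = 11
  48 - 44 = 4
  56 - 48 = 8
  58 - 56 = 2
  74 - 58 = 16
  75 - 74 = 1


Delta encoded: [12, 14, 2, 5, 11, 4, 8, 2, 16, 1]


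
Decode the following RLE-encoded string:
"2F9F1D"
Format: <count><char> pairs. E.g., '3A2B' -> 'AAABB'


Expanding each <count><char> pair:
  2F -> 'FF'
  9F -> 'FFFFFFFFF'
  1D -> 'D'

Decoded = FFFFFFFFFFFD


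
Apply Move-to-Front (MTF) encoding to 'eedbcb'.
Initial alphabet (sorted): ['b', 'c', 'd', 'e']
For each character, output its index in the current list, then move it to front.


MTF encoding:
'e': index 3 in ['b', 'c', 'd', 'e'] -> ['e', 'b', 'c', 'd']
'e': index 0 in ['e', 'b', 'c', 'd'] -> ['e', 'b', 'c', 'd']
'd': index 3 in ['e', 'b', 'c', 'd'] -> ['d', 'e', 'b', 'c']
'b': index 2 in ['d', 'e', 'b', 'c'] -> ['b', 'd', 'e', 'c']
'c': index 3 in ['b', 'd', 'e', 'c'] -> ['c', 'b', 'd', 'e']
'b': index 1 in ['c', 'b', 'd', 'e'] -> ['b', 'c', 'd', 'e']


Output: [3, 0, 3, 2, 3, 1]


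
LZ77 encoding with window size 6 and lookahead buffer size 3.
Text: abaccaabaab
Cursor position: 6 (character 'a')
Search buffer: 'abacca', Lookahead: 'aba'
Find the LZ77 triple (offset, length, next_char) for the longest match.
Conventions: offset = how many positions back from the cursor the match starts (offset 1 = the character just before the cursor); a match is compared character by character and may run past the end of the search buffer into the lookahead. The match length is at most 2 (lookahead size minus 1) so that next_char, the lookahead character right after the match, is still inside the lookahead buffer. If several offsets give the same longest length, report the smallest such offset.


Try each offset into the search buffer:
  offset=1 (pos 5, char 'a'): match length 1
  offset=2 (pos 4, char 'c'): match length 0
  offset=3 (pos 3, char 'c'): match length 0
  offset=4 (pos 2, char 'a'): match length 1
  offset=5 (pos 1, char 'b'): match length 0
  offset=6 (pos 0, char 'a'): match length 2
Longest match has length 2 at offset 6.
next_char = character at position 6 + 2 = 8 -> 'a'

Best match: offset=6, length=2 (matching 'ab' starting at position 0)
LZ77 triple: (6, 2, 'a')


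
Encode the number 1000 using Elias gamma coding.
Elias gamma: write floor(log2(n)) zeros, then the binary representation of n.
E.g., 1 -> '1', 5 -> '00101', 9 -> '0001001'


num_bits = floor(log2(1000)) + 1 = 10
leading_zeros = num_bits - 1 = 9
binary(1000) = 1111101000

Elias gamma(1000) = '000000000' + '1111101000' = 0000000001111101000 (19 bits)


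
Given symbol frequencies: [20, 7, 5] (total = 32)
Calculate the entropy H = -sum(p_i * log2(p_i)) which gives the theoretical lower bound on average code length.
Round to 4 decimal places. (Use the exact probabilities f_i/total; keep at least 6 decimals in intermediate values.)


Per-symbol terms -p_i * log2(p_i) with p_i = f_i/32:
  p = 20/32 = 0.625000: log2(p) = -0.678072, -p*log2(p) = 0.423795
  p = 7/32 = 0.218750: log2(p) = -2.192645, -p*log2(p) = 0.479641
  p = 5/32 = 0.156250: log2(p) = -2.678072, -p*log2(p) = 0.418449
H = 0.423795 + 0.479641 + 0.418449 = 1.321885

H = 1.3219 bits/symbol
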